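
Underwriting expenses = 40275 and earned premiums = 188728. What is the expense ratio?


Expense ratio = expenses / premiums
= 40275 / 188728
= 0.2134


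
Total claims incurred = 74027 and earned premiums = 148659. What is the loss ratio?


Loss ratio = claims / premiums
= 74027 / 148659
= 0.498


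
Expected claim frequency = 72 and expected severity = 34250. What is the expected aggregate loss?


E[S] = E[N] * E[X]
= 72 * 34250
= 2.4660e+06


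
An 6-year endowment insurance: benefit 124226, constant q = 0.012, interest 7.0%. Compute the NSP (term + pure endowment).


Term component = 6912.1396
Pure endowment = 6_p_x * v^6 * benefit = 0.930126 * 0.666342 * 124226 = 76993.0462
NSP = 83905.1858


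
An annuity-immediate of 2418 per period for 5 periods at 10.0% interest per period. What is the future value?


FV = PMT * ((1+i)^n - 1) / i
= 2418 * ((1.1)^5 - 1) / 0.1
= 2418 * (1.61051 - 1) / 0.1
= 14762.1318


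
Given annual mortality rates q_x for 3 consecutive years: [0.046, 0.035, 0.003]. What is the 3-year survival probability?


p_k = 1 - q_k for each year
Survival = product of (1 - q_k)
= 0.954 * 0.965 * 0.997
= 0.9178


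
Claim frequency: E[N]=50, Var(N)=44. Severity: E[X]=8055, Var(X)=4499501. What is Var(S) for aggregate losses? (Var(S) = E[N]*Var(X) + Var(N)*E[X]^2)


Var(S) = E[N]*Var(X) + Var(N)*E[X]^2
= 50*4499501 + 44*8055^2
= 224975050 + 2854853100
= 3.0798e+09


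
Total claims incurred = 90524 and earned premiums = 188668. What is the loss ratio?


Loss ratio = claims / premiums
= 90524 / 188668
= 0.4798


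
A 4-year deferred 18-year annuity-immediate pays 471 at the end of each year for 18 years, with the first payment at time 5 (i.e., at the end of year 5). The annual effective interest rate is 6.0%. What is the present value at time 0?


PV at time 4 of the 18-year annuity-immediate:
a_n = 471 * (1-(1+0.06)^(-18))/0.06 = 5099.8012
Discount back 4 years to time 0:
PV = 5099.8012 * (1+0.06)^(-4)
= 5099.8012 * 0.792094
= 4039.5202


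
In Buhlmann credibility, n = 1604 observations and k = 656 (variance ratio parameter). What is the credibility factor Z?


Z = n / (n + k)
= 1604 / (1604 + 656)
= 1604 / 2260
= 0.7097


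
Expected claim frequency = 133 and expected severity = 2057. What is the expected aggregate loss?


E[S] = E[N] * E[X]
= 133 * 2057
= 273581


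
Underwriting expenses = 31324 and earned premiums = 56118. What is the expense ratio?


Expense ratio = expenses / premiums
= 31324 / 56118
= 0.5582


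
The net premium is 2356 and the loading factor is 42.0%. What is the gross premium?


Gross = net * (1 + loading)
= 2356 * (1 + 0.42)
= 2356 * 1.42
= 3345.52


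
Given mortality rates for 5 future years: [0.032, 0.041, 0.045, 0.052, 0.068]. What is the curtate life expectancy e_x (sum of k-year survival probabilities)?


e_x = sum_{k=1}^{n} k_p_x
k_p_x values:
  1_p_x = 0.968
  2_p_x = 0.928312
  3_p_x = 0.886538
  4_p_x = 0.840438
  5_p_x = 0.783288
e_x = 4.4066


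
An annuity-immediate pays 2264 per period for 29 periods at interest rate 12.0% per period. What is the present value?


PV = PMT * (1 - (1+i)^(-n)) / i
= 2264 * (1 - (1+0.12)^(-29)) / 0.12
= 2264 * (1 - 0.037383) / 0.12
= 2264 * 8.021806
= 18161.3689


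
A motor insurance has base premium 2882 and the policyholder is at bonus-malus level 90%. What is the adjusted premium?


adjusted = base * BM_level / 100
= 2882 * 90 / 100
= 2882 * 0.9
= 2593.8


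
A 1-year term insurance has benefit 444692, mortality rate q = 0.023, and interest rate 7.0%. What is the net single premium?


NSP = benefit * q * v
v = 1/(1+i) = 0.934579
NSP = 444692 * 0.023 * 0.934579
= 9558.8


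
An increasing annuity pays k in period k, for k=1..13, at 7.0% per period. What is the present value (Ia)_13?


(Ia)_n = sum_{k=1}^{n} k * v^k, v = 1/(1+i)
v = 0.934579
Sum computed term by term:
(Ia)_13 = 50.6878


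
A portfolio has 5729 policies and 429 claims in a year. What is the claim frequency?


frequency = claims / policies
= 429 / 5729
= 0.0749


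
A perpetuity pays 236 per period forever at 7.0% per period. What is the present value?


PV = PMT / i
= 236 / 0.07
= 3371.4286


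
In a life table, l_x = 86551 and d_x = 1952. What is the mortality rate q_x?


q_x = d_x / l_x
= 1952 / 86551
= 0.0226


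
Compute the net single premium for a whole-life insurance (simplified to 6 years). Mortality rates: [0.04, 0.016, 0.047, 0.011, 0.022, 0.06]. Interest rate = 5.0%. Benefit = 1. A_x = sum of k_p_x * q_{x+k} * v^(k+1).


v = 0.952381
Year 0: k_p_x=1.0, q=0.04, term=0.038095
Year 1: k_p_x=0.96, q=0.016, term=0.013932
Year 2: k_p_x=0.94464, q=0.047, term=0.038353
Year 3: k_p_x=0.900242, q=0.011, term=0.008147
Year 4: k_p_x=0.890339, q=0.022, term=0.015347
Year 5: k_p_x=0.870752, q=0.06, term=0.038986
A_x = 0.1529


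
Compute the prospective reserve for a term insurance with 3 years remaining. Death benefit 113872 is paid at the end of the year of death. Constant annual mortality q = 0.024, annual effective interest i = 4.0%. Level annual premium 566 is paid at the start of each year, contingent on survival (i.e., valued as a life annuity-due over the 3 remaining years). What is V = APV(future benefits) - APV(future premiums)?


v = 1/(1+i) = 0.961538
APV(future benefits) per unit = sum_{k=0}^{2} k_p_x * q * v^(k+1) = 0.065058
APV(future benefits) = 113872 * 0.065058 = 7408.2625
Life annuity-due factor ä_{x:3} = sum_{k=0}^{2} k_p_x * v^k = 2.819172
APV(future premiums) = 566 * 2.819172 = 1595.6511
V = 7408.2625 - 1595.6511
= 5812.6114


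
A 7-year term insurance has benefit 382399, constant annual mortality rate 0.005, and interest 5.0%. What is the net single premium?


NSP = benefit * sum_{k=0}^{n-1} k_p_x * q * v^(k+1)
With constant q=0.005, v=0.952381
Sum = 0.028529
NSP = 382399 * 0.028529
= 10909.5828


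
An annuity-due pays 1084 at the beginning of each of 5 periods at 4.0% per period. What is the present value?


PV_due = PMT * (1-(1+i)^(-n))/i * (1+i)
PV_immediate = 4825.7754
PV_due = 4825.7754 * 1.04
= 5018.8064


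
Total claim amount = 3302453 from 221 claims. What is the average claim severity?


severity = total / number
= 3302453 / 221
= 14943.2262


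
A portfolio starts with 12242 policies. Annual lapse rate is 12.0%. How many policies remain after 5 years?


remaining = initial * (1 - lapse)^years
= 12242 * (1 - 0.12)^5
= 12242 * 0.527732
= 6460.4941


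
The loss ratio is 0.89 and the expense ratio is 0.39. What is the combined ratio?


Combined ratio = loss ratio + expense ratio
= 0.89 + 0.39
= 1.28


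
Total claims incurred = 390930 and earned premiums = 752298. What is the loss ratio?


Loss ratio = claims / premiums
= 390930 / 752298
= 0.5196


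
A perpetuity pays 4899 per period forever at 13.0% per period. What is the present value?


PV = PMT / i
= 4899 / 0.13
= 37684.6154


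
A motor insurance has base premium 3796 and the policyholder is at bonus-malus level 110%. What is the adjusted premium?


adjusted = base * BM_level / 100
= 3796 * 110 / 100
= 3796 * 1.1
= 4175.6


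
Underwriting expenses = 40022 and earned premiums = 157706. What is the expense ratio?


Expense ratio = expenses / premiums
= 40022 / 157706
= 0.2538


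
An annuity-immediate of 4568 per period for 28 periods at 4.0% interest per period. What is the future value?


FV = PMT * ((1+i)^n - 1) / i
= 4568 * ((1.04)^28 - 1) / 0.04
= 4568 * (2.998703 - 1) / 0.04
= 228251.9191


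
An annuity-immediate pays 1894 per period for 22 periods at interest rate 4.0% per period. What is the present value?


PV = PMT * (1 - (1+i)^(-n)) / i
= 1894 * (1 - (1+0.04)^(-22)) / 0.04
= 1894 * (1 - 0.421955) / 0.04
= 1894 * 14.451115
= 27370.4124


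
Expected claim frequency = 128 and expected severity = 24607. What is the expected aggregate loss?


E[S] = E[N] * E[X]
= 128 * 24607
= 3.1497e+06


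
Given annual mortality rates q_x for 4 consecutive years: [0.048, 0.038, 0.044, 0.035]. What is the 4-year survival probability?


p_k = 1 - q_k for each year
Survival = product of (1 - q_k)
= 0.952 * 0.962 * 0.956 * 0.965
= 0.8449


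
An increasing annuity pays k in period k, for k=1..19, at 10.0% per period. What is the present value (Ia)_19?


(Ia)_n = sum_{k=1}^{n} k * v^k, v = 1/(1+i)
v = 0.909091
Sum computed term by term:
(Ia)_19 = 60.9476


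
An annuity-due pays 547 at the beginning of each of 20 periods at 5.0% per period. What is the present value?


PV_due = PMT * (1-(1+i)^(-n))/i * (1+i)
PV_immediate = 6816.8291
PV_due = 6816.8291 * 1.05
= 7157.6705


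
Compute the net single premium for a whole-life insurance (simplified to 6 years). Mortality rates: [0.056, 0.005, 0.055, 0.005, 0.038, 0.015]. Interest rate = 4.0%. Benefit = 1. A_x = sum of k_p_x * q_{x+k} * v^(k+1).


v = 0.961538
Year 0: k_p_x=1.0, q=0.056, term=0.053846
Year 1: k_p_x=0.944, q=0.005, term=0.004364
Year 2: k_p_x=0.93928, q=0.055, term=0.045926
Year 3: k_p_x=0.88762, q=0.005, term=0.003794
Year 4: k_p_x=0.883182, q=0.038, term=0.027585
Year 5: k_p_x=0.849621, q=0.015, term=0.010072
A_x = 0.1456


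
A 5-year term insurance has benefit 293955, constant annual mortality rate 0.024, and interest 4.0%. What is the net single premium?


NSP = benefit * sum_{k=0}^{n-1} k_p_x * q * v^(k+1)
With constant q=0.024, v=0.961538
Sum = 0.102031
NSP = 293955 * 0.102031
= 29992.4615


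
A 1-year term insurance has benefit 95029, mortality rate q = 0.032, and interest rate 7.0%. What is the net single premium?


NSP = benefit * q * v
v = 1/(1+i) = 0.934579
NSP = 95029 * 0.032 * 0.934579
= 2841.9888


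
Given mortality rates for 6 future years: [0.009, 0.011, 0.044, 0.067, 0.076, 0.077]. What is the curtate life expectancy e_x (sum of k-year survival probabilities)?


e_x = sum_{k=1}^{n} k_p_x
k_p_x values:
  1_p_x = 0.991
  2_p_x = 0.980099
  3_p_x = 0.936975
  4_p_x = 0.874197
  5_p_x = 0.807758
  6_p_x = 0.745561
e_x = 5.3356


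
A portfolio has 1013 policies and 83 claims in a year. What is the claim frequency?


frequency = claims / policies
= 83 / 1013
= 0.0819


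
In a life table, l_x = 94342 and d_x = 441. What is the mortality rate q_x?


q_x = d_x / l_x
= 441 / 94342
= 0.0047


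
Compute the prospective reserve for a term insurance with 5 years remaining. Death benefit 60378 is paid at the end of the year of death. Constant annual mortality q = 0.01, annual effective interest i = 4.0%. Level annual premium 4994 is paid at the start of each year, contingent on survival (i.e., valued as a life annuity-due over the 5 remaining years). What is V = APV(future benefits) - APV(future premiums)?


v = 1/(1+i) = 0.961538
APV(future benefits) per unit = sum_{k=0}^{4} k_p_x * q * v^(k+1) = 0.043671
APV(future benefits) = 60378 * 0.043671 = 2636.7737
Life annuity-due factor ä_{x:5} = sum_{k=0}^{4} k_p_x * v^k = 4.541794
APV(future premiums) = 4994 * 4.541794 = 22681.7212
V = 2636.7737 - 22681.7212
= -20044.9475


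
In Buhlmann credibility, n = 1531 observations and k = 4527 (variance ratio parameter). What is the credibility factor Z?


Z = n / (n + k)
= 1531 / (1531 + 4527)
= 1531 / 6058
= 0.2527


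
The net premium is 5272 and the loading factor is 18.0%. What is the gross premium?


Gross = net * (1 + loading)
= 5272 * (1 + 0.18)
= 5272 * 1.18
= 6220.96


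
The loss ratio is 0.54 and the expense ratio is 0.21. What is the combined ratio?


Combined ratio = loss ratio + expense ratio
= 0.54 + 0.21
= 0.75


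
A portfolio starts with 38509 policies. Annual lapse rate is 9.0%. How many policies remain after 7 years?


remaining = initial * (1 - lapse)^years
= 38509 * (1 - 0.09)^7
= 38509 * 0.516761
= 19899.9501


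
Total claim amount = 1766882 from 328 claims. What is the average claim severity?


severity = total / number
= 1766882 / 328
= 5386.8354


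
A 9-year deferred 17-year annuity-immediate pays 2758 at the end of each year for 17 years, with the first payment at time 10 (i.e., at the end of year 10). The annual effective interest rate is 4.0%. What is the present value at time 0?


PV at time 9 of the 17-year annuity-immediate:
a_n = 2758 * (1-(1+0.04)^(-17))/0.04 = 33552.9147
Discount back 9 years to time 0:
PV = 33552.9147 * (1+0.04)^(-9)
= 33552.9147 * 0.702587
= 23573.8328


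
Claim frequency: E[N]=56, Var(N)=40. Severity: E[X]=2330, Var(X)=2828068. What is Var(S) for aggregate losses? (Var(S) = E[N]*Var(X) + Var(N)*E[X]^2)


Var(S) = E[N]*Var(X) + Var(N)*E[X]^2
= 56*2828068 + 40*2330^2
= 158371808 + 217156000
= 3.7553e+08


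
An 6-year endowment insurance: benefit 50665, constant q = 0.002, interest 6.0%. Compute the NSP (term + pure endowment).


Term component = 495.9561
Pure endowment = 6_p_x * v^6 * benefit = 0.98806 * 0.704961 * 50665 = 35290.3612
NSP = 35786.3173


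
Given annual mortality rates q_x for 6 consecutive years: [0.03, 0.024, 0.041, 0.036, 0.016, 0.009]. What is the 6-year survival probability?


p_k = 1 - q_k for each year
Survival = product of (1 - q_k)
= 0.97 * 0.976 * 0.959 * 0.964 * 0.984 * 0.991
= 0.8535


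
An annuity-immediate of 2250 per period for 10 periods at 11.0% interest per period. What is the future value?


FV = PMT * ((1+i)^n - 1) / i
= 2250 * ((1.11)^10 - 1) / 0.11
= 2250 * (2.839421 - 1) / 0.11
= 37624.5202


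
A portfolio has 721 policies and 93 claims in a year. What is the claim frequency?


frequency = claims / policies
= 93 / 721
= 0.129


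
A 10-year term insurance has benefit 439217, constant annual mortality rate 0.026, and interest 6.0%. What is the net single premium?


NSP = benefit * sum_{k=0}^{n-1} k_p_x * q * v^(k+1)
With constant q=0.026, v=0.943396
Sum = 0.172606
NSP = 439217 * 0.172606
= 75811.4535


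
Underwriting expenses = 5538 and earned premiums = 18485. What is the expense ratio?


Expense ratio = expenses / premiums
= 5538 / 18485
= 0.2996


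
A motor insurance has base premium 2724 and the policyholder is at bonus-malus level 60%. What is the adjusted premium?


adjusted = base * BM_level / 100
= 2724 * 60 / 100
= 2724 * 0.6
= 1634.4


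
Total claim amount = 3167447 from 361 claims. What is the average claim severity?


severity = total / number
= 3167447 / 361
= 8774.0914


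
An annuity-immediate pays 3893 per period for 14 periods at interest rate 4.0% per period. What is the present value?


PV = PMT * (1 - (1+i)^(-n)) / i
= 3893 * (1 - (1+0.04)^(-14)) / 0.04
= 3893 * (1 - 0.577475) / 0.04
= 3893 * 10.563123
= 41122.2376


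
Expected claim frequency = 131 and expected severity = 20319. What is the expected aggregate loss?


E[S] = E[N] * E[X]
= 131 * 20319
= 2.6618e+06


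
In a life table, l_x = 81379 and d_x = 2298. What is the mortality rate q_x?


q_x = d_x / l_x
= 2298 / 81379
= 0.0282


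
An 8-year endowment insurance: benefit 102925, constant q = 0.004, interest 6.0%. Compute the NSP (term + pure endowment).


Term component = 2524.1454
Pure endowment = 8_p_x * v^8 * benefit = 0.968444 * 0.627412 * 102925 = 62538.6729
NSP = 65062.8183


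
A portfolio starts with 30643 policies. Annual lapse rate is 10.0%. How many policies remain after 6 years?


remaining = initial * (1 - lapse)^years
= 30643 * (1 - 0.1)^6
= 30643 * 0.531441
= 16284.9466


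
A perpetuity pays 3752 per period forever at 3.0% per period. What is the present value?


PV = PMT / i
= 3752 / 0.03
= 125066.6667


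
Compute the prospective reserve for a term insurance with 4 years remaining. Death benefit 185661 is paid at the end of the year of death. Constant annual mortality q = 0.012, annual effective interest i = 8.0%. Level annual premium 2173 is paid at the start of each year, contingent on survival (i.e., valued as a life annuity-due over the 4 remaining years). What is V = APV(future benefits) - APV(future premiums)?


v = 1/(1+i) = 0.925926
APV(future benefits) per unit = sum_{k=0}^{3} k_p_x * q * v^(k+1) = 0.039081
APV(future benefits) = 185661 * 0.039081 = 7255.8316
Life annuity-due factor ä_{x:4} = sum_{k=0}^{3} k_p_x * v^k = 3.517297
APV(future premiums) = 2173 * 3.517297 = 7643.086
V = 7255.8316 - 7643.086
= -387.2544


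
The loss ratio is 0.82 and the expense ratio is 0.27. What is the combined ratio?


Combined ratio = loss ratio + expense ratio
= 0.82 + 0.27
= 1.09


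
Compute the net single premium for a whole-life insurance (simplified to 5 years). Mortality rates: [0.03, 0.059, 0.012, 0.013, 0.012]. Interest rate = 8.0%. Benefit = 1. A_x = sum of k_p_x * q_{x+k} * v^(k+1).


v = 0.925926
Year 0: k_p_x=1.0, q=0.03, term=0.027778
Year 1: k_p_x=0.97, q=0.059, term=0.049066
Year 2: k_p_x=0.91277, q=0.012, term=0.008695
Year 3: k_p_x=0.901817, q=0.013, term=0.008617
Year 4: k_p_x=0.890093, q=0.012, term=0.007269
A_x = 0.1014


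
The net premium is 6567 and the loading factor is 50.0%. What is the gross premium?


Gross = net * (1 + loading)
= 6567 * (1 + 0.5)
= 6567 * 1.5
= 9850.5


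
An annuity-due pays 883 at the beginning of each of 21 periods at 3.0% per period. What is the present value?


PV_due = PMT * (1-(1+i)^(-n))/i * (1+i)
PV_immediate = 13611.4663
PV_due = 13611.4663 * 1.03
= 14019.8103


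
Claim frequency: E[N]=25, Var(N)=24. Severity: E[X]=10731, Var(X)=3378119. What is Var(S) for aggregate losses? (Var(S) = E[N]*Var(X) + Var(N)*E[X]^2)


Var(S) = E[N]*Var(X) + Var(N)*E[X]^2
= 25*3378119 + 24*10731^2
= 84452975 + 2763704664
= 2.8482e+09


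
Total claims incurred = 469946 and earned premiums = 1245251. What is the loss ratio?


Loss ratio = claims / premiums
= 469946 / 1245251
= 0.3774


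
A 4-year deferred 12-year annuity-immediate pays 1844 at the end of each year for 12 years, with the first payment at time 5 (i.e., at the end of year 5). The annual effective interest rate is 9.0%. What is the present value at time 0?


PV at time 4 of the 12-year annuity-immediate:
a_n = 1844 * (1-(1+0.09)^(-12))/0.09 = 13204.3774
Discount back 4 years to time 0:
PV = 13204.3774 * (1+0.09)^(-4)
= 13204.3774 * 0.708425
= 9354.3139


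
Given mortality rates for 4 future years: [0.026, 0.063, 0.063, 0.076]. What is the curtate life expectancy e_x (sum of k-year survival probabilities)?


e_x = sum_{k=1}^{n} k_p_x
k_p_x values:
  1_p_x = 0.974
  2_p_x = 0.912638
  3_p_x = 0.855142
  4_p_x = 0.790151
e_x = 3.5319


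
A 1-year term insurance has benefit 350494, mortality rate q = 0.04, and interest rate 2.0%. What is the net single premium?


NSP = benefit * q * v
v = 1/(1+i) = 0.980392
NSP = 350494 * 0.04 * 0.980392
= 13744.8627


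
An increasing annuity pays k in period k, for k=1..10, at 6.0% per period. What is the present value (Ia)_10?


(Ia)_n = sum_{k=1}^{n} k * v^k, v = 1/(1+i)
v = 0.943396
Sum computed term by term:
(Ia)_10 = 36.9624


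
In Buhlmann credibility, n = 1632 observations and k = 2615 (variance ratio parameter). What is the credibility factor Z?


Z = n / (n + k)
= 1632 / (1632 + 2615)
= 1632 / 4247
= 0.3843


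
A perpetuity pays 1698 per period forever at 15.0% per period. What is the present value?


PV = PMT / i
= 1698 / 0.15
= 11320.0


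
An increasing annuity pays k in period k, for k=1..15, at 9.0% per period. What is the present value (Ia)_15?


(Ia)_n = sum_{k=1}^{n} k * v^k, v = 1/(1+i)
v = 0.917431
Sum computed term by term:
(Ia)_15 = 51.8676


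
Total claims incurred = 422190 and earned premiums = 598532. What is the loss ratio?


Loss ratio = claims / premiums
= 422190 / 598532
= 0.7054


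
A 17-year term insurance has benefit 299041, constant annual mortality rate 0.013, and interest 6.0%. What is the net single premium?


NSP = benefit * sum_{k=0}^{n-1} k_p_x * q * v^(k+1)
With constant q=0.013, v=0.943396
Sum = 0.125139
NSP = 299041 * 0.125139
= 37421.6094


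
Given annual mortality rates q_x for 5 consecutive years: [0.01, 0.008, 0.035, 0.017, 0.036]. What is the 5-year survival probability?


p_k = 1 - q_k for each year
Survival = product of (1 - q_k)
= 0.99 * 0.992 * 0.965 * 0.983 * 0.964
= 0.8981


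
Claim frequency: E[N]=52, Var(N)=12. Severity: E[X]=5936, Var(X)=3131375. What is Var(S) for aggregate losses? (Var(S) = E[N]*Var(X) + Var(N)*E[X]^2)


Var(S) = E[N]*Var(X) + Var(N)*E[X]^2
= 52*3131375 + 12*5936^2
= 162831500 + 422833152
= 5.8566e+08


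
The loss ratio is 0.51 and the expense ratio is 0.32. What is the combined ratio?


Combined ratio = loss ratio + expense ratio
= 0.51 + 0.32
= 0.83


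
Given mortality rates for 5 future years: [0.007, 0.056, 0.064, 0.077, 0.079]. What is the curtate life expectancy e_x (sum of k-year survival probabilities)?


e_x = sum_{k=1}^{n} k_p_x
k_p_x values:
  1_p_x = 0.993
  2_p_x = 0.937392
  3_p_x = 0.877399
  4_p_x = 0.809839
  5_p_x = 0.745862
e_x = 4.3635


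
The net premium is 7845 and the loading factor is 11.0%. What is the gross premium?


Gross = net * (1 + loading)
= 7845 * (1 + 0.11)
= 7845 * 1.11
= 8707.95


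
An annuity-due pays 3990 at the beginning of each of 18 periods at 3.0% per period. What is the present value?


PV_due = PMT * (1-(1+i)^(-n))/i * (1+i)
PV_immediate = 54876.5172
PV_due = 54876.5172 * 1.03
= 56522.8127


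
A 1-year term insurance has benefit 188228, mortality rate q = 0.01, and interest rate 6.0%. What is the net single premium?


NSP = benefit * q * v
v = 1/(1+i) = 0.943396
NSP = 188228 * 0.01 * 0.943396
= 1775.7358


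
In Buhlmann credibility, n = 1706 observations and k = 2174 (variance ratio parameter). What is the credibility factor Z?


Z = n / (n + k)
= 1706 / (1706 + 2174)
= 1706 / 3880
= 0.4397


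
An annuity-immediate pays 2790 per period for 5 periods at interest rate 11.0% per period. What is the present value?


PV = PMT * (1 - (1+i)^(-n)) / i
= 2790 * (1 - (1+0.11)^(-5)) / 0.11
= 2790 * (1 - 0.593451) / 0.11
= 2790 * 3.695897
= 10311.5527


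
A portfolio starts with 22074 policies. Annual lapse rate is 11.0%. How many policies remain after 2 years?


remaining = initial * (1 - lapse)^years
= 22074 * (1 - 0.11)^2
= 22074 * 0.7921
= 17484.8154


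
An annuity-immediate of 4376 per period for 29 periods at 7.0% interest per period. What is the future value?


FV = PMT * ((1+i)^n - 1) / i
= 4376 * ((1.07)^29 - 1) / 0.07
= 4376 * (7.114257 - 1) / 0.07
= 382228.4121


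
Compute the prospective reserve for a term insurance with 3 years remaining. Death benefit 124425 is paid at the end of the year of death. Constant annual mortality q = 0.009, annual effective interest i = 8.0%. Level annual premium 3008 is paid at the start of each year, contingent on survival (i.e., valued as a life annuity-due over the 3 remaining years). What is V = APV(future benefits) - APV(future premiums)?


v = 1/(1+i) = 0.925926
APV(future benefits) per unit = sum_{k=0}^{2} k_p_x * q * v^(k+1) = 0.022996
APV(future benefits) = 124425 * 0.022996 = 2861.3279
Life annuity-due factor ä_{x:3} = sum_{k=0}^{2} k_p_x * v^k = 2.759569
APV(future premiums) = 3008 * 2.759569 = 8300.7828
V = 2861.3279 - 8300.7828
= -5439.455


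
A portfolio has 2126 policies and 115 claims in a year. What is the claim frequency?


frequency = claims / policies
= 115 / 2126
= 0.0541


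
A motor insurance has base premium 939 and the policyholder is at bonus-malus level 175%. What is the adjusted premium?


adjusted = base * BM_level / 100
= 939 * 175 / 100
= 939 * 1.75
= 1643.25


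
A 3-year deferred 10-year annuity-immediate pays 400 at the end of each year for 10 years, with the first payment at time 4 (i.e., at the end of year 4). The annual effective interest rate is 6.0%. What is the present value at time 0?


PV at time 3 of the 10-year annuity-immediate:
a_n = 400 * (1-(1+0.06)^(-10))/0.06 = 2944.0348
Discount back 3 years to time 0:
PV = 2944.0348 * (1+0.06)^(-3)
= 2944.0348 * 0.839619
= 2471.8684


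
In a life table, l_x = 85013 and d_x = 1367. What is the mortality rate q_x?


q_x = d_x / l_x
= 1367 / 85013
= 0.0161


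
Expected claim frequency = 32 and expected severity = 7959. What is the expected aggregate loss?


E[S] = E[N] * E[X]
= 32 * 7959
= 254688


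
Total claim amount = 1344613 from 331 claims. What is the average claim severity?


severity = total / number
= 1344613 / 331
= 4062.2749


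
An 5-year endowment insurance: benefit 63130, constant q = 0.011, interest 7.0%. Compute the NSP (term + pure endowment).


Term component = 2789.5063
Pure endowment = 5_p_x * v^5 * benefit = 0.946197 * 0.712986 * 63130 = 42589.0898
NSP = 45378.5961


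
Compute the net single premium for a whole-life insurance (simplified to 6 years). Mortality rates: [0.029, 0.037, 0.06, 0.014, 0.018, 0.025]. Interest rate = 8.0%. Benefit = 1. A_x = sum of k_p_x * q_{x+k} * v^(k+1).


v = 0.925926
Year 0: k_p_x=1.0, q=0.029, term=0.026852
Year 1: k_p_x=0.971, q=0.037, term=0.030802
Year 2: k_p_x=0.935073, q=0.06, term=0.044537
Year 3: k_p_x=0.878969, q=0.014, term=0.009045
Year 4: k_p_x=0.866663, q=0.018, term=0.010617
Year 5: k_p_x=0.851063, q=0.025, term=0.013408
A_x = 0.1353


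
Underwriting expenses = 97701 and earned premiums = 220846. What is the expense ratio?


Expense ratio = expenses / premiums
= 97701 / 220846
= 0.4424


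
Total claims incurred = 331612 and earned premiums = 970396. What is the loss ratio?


Loss ratio = claims / premiums
= 331612 / 970396
= 0.3417


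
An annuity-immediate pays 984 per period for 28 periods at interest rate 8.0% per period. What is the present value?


PV = PMT * (1 - (1+i)^(-n)) / i
= 984 * (1 - (1+0.08)^(-28)) / 0.08
= 984 * (1 - 0.115914) / 0.08
= 984 * 11.051078
= 10874.2612


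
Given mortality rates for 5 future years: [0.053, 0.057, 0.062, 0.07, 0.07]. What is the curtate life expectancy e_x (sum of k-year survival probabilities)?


e_x = sum_{k=1}^{n} k_p_x
k_p_x values:
  1_p_x = 0.947
  2_p_x = 0.893021
  3_p_x = 0.837654
  4_p_x = 0.779018
  5_p_x = 0.724487
e_x = 4.1812


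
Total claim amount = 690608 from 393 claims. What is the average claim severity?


severity = total / number
= 690608 / 393
= 1757.2723


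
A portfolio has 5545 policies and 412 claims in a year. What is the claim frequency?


frequency = claims / policies
= 412 / 5545
= 0.0743


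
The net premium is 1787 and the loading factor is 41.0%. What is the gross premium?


Gross = net * (1 + loading)
= 1787 * (1 + 0.41)
= 1787 * 1.41
= 2519.67


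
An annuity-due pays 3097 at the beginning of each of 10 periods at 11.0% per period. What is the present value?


PV_due = PMT * (1-(1+i)^(-n))/i * (1+i)
PV_immediate = 18238.9515
PV_due = 18238.9515 * 1.11
= 20245.2362


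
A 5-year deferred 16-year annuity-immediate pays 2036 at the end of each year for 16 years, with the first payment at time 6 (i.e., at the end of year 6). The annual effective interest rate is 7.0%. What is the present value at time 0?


PV at time 5 of the 16-year annuity-immediate:
a_n = 2036 * (1-(1+0.07)^(-16))/0.07 = 19233.3766
Discount back 5 years to time 0:
PV = 19233.3766 * (1+0.07)^(-5)
= 19233.3766 * 0.712986
= 13713.1317


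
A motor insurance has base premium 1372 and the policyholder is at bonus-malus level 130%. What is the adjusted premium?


adjusted = base * BM_level / 100
= 1372 * 130 / 100
= 1372 * 1.3
= 1783.6


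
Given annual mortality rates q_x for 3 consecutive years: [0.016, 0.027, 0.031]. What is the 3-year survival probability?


p_k = 1 - q_k for each year
Survival = product of (1 - q_k)
= 0.984 * 0.973 * 0.969
= 0.9278


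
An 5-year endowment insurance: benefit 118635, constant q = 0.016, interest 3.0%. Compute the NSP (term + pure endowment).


Term component = 8427.2812
Pure endowment = 5_p_x * v^5 * benefit = 0.922519 * 0.862609 * 118635 = 94406.5666
NSP = 102833.8478


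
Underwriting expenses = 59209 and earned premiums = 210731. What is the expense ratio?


Expense ratio = expenses / premiums
= 59209 / 210731
= 0.281


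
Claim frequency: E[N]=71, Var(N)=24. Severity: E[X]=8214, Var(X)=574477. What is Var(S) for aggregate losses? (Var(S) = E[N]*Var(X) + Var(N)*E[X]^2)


Var(S) = E[N]*Var(X) + Var(N)*E[X]^2
= 71*574477 + 24*8214^2
= 40787867 + 1619275104
= 1.6601e+09


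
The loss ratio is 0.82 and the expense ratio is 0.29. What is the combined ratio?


Combined ratio = loss ratio + expense ratio
= 0.82 + 0.29
= 1.11


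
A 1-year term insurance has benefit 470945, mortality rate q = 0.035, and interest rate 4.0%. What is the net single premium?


NSP = benefit * q * v
v = 1/(1+i) = 0.961538
NSP = 470945 * 0.035 * 0.961538
= 15849.1106


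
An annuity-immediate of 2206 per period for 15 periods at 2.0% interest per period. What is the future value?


FV = PMT * ((1+i)^n - 1) / i
= 2206 * ((1.02)^15 - 1) / 0.02
= 2206 * (1.345868 - 1) / 0.02
= 38149.2777


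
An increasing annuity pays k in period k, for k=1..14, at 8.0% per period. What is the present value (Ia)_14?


(Ia)_n = sum_{k=1}^{n} k * v^k, v = 1/(1+i)
v = 0.925926
Sum computed term by term:
(Ia)_14 = 51.7165


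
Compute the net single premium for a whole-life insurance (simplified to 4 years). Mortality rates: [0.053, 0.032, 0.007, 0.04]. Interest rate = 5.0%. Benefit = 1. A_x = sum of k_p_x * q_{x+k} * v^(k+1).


v = 0.952381
Year 0: k_p_x=1.0, q=0.053, term=0.050476
Year 1: k_p_x=0.947, q=0.032, term=0.027487
Year 2: k_p_x=0.916696, q=0.007, term=0.005543
Year 3: k_p_x=0.910279, q=0.04, term=0.029956
A_x = 0.1135


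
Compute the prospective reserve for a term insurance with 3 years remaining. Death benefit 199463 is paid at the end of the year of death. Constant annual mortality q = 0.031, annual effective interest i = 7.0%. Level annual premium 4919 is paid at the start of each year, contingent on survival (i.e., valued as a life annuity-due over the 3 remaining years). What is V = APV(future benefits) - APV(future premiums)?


v = 1/(1+i) = 0.934579
APV(future benefits) per unit = sum_{k=0}^{2} k_p_x * q * v^(k+1) = 0.07897
APV(future benefits) = 199463 * 0.07897 = 15751.5565
Life annuity-due factor ä_{x:3} = sum_{k=0}^{2} k_p_x * v^k = 2.725732
APV(future premiums) = 4919 * 2.725732 = 13407.8776
V = 15751.5565 - 13407.8776
= 2343.679


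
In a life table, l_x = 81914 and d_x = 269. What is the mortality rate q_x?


q_x = d_x / l_x
= 269 / 81914
= 0.0033


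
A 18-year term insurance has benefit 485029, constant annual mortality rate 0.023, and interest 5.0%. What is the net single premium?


NSP = benefit * sum_{k=0}^{n-1} k_p_x * q * v^(k+1)
With constant q=0.023, v=0.952381
Sum = 0.228949
NSP = 485029 * 0.228949
= 111047.0705


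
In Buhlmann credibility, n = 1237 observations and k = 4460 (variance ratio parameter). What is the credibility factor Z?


Z = n / (n + k)
= 1237 / (1237 + 4460)
= 1237 / 5697
= 0.2171


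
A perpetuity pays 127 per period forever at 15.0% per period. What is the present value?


PV = PMT / i
= 127 / 0.15
= 846.6667


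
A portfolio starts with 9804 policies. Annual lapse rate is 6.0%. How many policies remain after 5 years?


remaining = initial * (1 - lapse)^years
= 9804 * (1 - 0.06)^5
= 9804 * 0.733904
= 7195.195


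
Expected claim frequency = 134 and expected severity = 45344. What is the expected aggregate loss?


E[S] = E[N] * E[X]
= 134 * 45344
= 6.0761e+06


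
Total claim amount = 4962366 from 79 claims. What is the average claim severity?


severity = total / number
= 4962366 / 79
= 62814.7595


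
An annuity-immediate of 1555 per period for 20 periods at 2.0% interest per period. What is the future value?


FV = PMT * ((1+i)^n - 1) / i
= 1555 * ((1.02)^20 - 1) / 0.02
= 1555 * (1.485947 - 1) / 0.02
= 37782.41


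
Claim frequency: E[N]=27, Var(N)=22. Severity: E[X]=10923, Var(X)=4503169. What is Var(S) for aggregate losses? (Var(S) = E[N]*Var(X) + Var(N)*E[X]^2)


Var(S) = E[N]*Var(X) + Var(N)*E[X]^2
= 27*4503169 + 22*10923^2
= 121585563 + 2624862438
= 2.7464e+09


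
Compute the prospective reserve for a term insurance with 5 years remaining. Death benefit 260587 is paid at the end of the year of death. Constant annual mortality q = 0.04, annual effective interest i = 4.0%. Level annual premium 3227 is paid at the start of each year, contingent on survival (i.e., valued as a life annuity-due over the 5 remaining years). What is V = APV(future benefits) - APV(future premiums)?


v = 1/(1+i) = 0.961538
APV(future benefits) per unit = sum_{k=0}^{4} k_p_x * q * v^(k+1) = 0.164912
APV(future benefits) = 260587 * 0.164912 = 42973.8032
Life annuity-due factor ä_{x:5} = sum_{k=0}^{4} k_p_x * v^k = 4.2877
APV(future premiums) = 3227 * 4.2877 = 13836.4079
V = 42973.8032 - 13836.4079
= 29137.3952


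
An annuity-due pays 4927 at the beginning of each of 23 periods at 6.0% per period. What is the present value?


PV_due = PMT * (1-(1+i)^(-n))/i * (1+i)
PV_immediate = 60618.7482
PV_due = 60618.7482 * 1.06
= 64255.8731


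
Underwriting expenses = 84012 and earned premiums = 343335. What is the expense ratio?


Expense ratio = expenses / premiums
= 84012 / 343335
= 0.2447


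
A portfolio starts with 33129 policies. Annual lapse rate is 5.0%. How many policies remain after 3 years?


remaining = initial * (1 - lapse)^years
= 33129 * (1 - 0.05)^3
= 33129 * 0.857375
= 28403.9764


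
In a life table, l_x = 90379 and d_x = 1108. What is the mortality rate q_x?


q_x = d_x / l_x
= 1108 / 90379
= 0.0123


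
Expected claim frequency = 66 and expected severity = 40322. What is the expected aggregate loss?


E[S] = E[N] * E[X]
= 66 * 40322
= 2.6613e+06


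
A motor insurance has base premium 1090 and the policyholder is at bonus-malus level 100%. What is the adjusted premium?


adjusted = base * BM_level / 100
= 1090 * 100 / 100
= 1090 * 1.0
= 1090.0


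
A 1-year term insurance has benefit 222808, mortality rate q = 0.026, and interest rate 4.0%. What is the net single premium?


NSP = benefit * q * v
v = 1/(1+i) = 0.961538
NSP = 222808 * 0.026 * 0.961538
= 5570.2


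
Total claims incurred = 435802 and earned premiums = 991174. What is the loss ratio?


Loss ratio = claims / premiums
= 435802 / 991174
= 0.4397


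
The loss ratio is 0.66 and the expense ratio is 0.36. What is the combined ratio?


Combined ratio = loss ratio + expense ratio
= 0.66 + 0.36
= 1.02


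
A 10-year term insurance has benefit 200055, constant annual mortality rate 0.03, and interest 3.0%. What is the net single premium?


NSP = benefit * sum_{k=0}^{n-1} k_p_x * q * v^(k+1)
With constant q=0.03, v=0.970874
Sum = 0.225644
NSP = 200055 * 0.225644
= 45141.1298


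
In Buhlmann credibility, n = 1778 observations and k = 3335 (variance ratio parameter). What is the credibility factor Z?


Z = n / (n + k)
= 1778 / (1778 + 3335)
= 1778 / 5113
= 0.3477


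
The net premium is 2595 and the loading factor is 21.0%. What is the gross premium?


Gross = net * (1 + loading)
= 2595 * (1 + 0.21)
= 2595 * 1.21
= 3139.95


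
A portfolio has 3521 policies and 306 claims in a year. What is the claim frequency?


frequency = claims / policies
= 306 / 3521
= 0.0869


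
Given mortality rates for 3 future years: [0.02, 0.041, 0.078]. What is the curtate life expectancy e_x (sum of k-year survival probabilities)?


e_x = sum_{k=1}^{n} k_p_x
k_p_x values:
  1_p_x = 0.98
  2_p_x = 0.93982
  3_p_x = 0.866514
e_x = 2.7863


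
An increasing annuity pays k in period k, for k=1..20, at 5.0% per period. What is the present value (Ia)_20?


(Ia)_n = sum_{k=1}^{n} k * v^k, v = 1/(1+i)
v = 0.952381
Sum computed term by term:
(Ia)_20 = 110.9506


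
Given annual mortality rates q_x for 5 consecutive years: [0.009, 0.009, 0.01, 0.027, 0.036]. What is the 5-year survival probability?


p_k = 1 - q_k for each year
Survival = product of (1 - q_k)
= 0.991 * 0.991 * 0.99 * 0.973 * 0.964
= 0.912


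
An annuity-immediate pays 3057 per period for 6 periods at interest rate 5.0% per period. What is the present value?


PV = PMT * (1 - (1+i)^(-n)) / i
= 3057 * (1 - (1+0.05)^(-6)) / 0.05
= 3057 * (1 - 0.746215) / 0.05
= 3057 * 5.075692
= 15516.3906


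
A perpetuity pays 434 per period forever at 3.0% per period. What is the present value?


PV = PMT / i
= 434 / 0.03
= 14466.6667


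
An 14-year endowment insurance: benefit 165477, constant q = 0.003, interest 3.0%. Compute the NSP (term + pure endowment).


Term component = 5507.588
Pure endowment = 14_p_x * v^14 * benefit = 0.958809 * 0.661118 * 165477 = 104893.532
NSP = 110401.12


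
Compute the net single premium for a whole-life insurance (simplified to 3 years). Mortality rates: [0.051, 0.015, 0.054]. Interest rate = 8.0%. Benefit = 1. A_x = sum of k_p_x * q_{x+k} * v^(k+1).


v = 0.925926
Year 0: k_p_x=1.0, q=0.051, term=0.047222
Year 1: k_p_x=0.949, q=0.015, term=0.012204
Year 2: k_p_x=0.934765, q=0.054, term=0.040071
A_x = 0.0995


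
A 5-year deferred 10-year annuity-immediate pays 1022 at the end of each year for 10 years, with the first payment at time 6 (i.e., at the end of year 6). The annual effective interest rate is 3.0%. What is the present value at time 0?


PV at time 5 of the 10-year annuity-immediate:
a_n = 1022 * (1-(1+0.03)^(-10))/0.03 = 8717.8673
Discount back 5 years to time 0:
PV = 8717.8673 * (1+0.03)^(-5)
= 8717.8673 * 0.862609
= 7520.1089


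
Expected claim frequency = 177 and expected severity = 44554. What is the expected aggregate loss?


E[S] = E[N] * E[X]
= 177 * 44554
= 7.8861e+06


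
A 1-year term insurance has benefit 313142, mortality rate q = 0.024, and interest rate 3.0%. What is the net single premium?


NSP = benefit * q * v
v = 1/(1+i) = 0.970874
NSP = 313142 * 0.024 * 0.970874
= 7296.5126


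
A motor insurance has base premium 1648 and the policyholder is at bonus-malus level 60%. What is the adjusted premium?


adjusted = base * BM_level / 100
= 1648 * 60 / 100
= 1648 * 0.6
= 988.8


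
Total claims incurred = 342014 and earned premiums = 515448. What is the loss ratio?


Loss ratio = claims / premiums
= 342014 / 515448
= 0.6635


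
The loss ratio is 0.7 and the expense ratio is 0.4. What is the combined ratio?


Combined ratio = loss ratio + expense ratio
= 0.7 + 0.4
= 1.1


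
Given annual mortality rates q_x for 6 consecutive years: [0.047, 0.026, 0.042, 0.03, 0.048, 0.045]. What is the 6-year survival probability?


p_k = 1 - q_k for each year
Survival = product of (1 - q_k)
= 0.953 * 0.974 * 0.958 * 0.97 * 0.952 * 0.955
= 0.7842


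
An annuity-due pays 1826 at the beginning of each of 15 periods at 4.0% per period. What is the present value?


PV_due = PMT * (1-(1+i)^(-n))/i * (1+i)
PV_immediate = 20302.1755
PV_due = 20302.1755 * 1.04
= 21114.2625


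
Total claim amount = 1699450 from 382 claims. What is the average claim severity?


severity = total / number
= 1699450 / 382
= 4448.822


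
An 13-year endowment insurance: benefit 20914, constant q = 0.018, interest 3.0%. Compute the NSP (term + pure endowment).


Term component = 3625.4568
Pure endowment = 13_p_x * v^13 * benefit = 0.789677 * 0.680951 * 20914 = 11246.1151
NSP = 14871.5719


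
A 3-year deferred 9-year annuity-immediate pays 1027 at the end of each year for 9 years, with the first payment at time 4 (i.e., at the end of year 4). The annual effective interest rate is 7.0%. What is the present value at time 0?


PV at time 3 of the 9-year annuity-immediate:
a_n = 1027 * (1-(1+0.07)^(-9))/0.07 = 6691.1435
Discount back 3 years to time 0:
PV = 6691.1435 * (1+0.07)^(-3)
= 6691.1435 * 0.816298
= 5461.9662
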